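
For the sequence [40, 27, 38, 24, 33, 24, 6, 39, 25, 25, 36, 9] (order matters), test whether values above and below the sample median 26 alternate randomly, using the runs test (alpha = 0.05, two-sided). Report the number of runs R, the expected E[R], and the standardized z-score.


Step 1: Compute median = 26; label A = above, B = below.
Labels in order: AAABABBABBAB  (n_A = 6, n_B = 6)
Step 2: Count runs R = 8.
Step 3: Under H0 (random ordering), E[R] = 2*n_A*n_B/(n_A+n_B) + 1 = 2*6*6/12 + 1 = 7.0000.
        Var[R] = 2*n_A*n_B*(2*n_A*n_B - n_A - n_B) / ((n_A+n_B)^2 * (n_A+n_B-1)) = 4320/1584 = 2.7273.
        SD[R] = 1.6514.
Step 4: Continuity-corrected z = (R - 0.5 - E[R]) / SD[R] = (8 - 0.5 - 7.0000) / 1.6514 = 0.3028.
Step 5: Two-sided p-value via normal approximation = 2*(1 - Phi(|z|)) = 0.762069.
Step 6: alpha = 0.05. fail to reject H0.

R = 8, z = 0.3028, p = 0.762069, fail to reject H0.


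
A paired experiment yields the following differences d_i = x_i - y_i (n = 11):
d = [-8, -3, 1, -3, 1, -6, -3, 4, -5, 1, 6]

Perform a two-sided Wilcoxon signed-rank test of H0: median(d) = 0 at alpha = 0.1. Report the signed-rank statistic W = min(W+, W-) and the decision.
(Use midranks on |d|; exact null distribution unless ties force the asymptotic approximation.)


Step 1: Drop any zero differences (none here) and take |d_i|.
|d| = [8, 3, 1, 3, 1, 6, 3, 4, 5, 1, 6]
Step 2: Midrank |d_i| (ties get averaged ranks).
ranks: |8|->11, |3|->5, |1|->2, |3|->5, |1|->2, |6|->9.5, |3|->5, |4|->7, |5|->8, |1|->2, |6|->9.5
Step 3: Attach original signs; sum ranks with positive sign and with negative sign.
W+ = 2 + 2 + 7 + 2 + 9.5 = 22.5
W- = 11 + 5 + 5 + 9.5 + 5 + 8 = 43.5
(Check: W+ + W- = 66 should equal n(n+1)/2 = 66.)
Step 4: Test statistic W = min(W+, W-) = 22.5.
Step 5: Ties in |d|, so use the tie-corrected normal approximation.
        E[W] = n(n+1)/4 = 11*12/4 = 33.
        Tie groups: |d|=1 (t=3), |d|=3 (t=3), |d|=6 (t=2); sum(t^3 - t) = 54.
        Var[W] = n(n+1)(2n+1)/24 - sum(t^3-t)/48 = 3036/24 - 54/48 = 125.375.
        z = (W - E[W]) / sqrt(Var[W]) = (22.5 - 33) / 11.1971 = -0.9377.
        Two-sided p = 2*Phi(z) = 0.348377.
Step 6: alpha = 0.1. fail to reject H0.

W+ = 22.5, W- = 43.5, W = min = 22.5, p = 0.348377, fail to reject H0.


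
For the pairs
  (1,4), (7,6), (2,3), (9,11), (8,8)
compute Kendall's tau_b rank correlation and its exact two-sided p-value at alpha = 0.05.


Step 1: Enumerate the 10 unordered pairs (i,j) with i<j and classify each by sign(x_j-x_i) * sign(y_j-y_i).
  (1,2):dx=+6,dy=+2->C; (1,3):dx=+1,dy=-1->D; (1,4):dx=+8,dy=+7->C; (1,5):dx=+7,dy=+4->C
  (2,3):dx=-5,dy=-3->C; (2,4):dx=+2,dy=+5->C; (2,5):dx=+1,dy=+2->C; (3,4):dx=+7,dy=+8->C
  (3,5):dx=+6,dy=+5->C; (4,5):dx=-1,dy=-3->C
Step 2: C = 9, D = 1, total pairs = 10.
Step 3: tau = (C - D)/(n(n-1)/2) = (9 - 1)/10 = 0.800000.
Step 4: Exact two-sided p-value (enumerate n! = 120 permutations of y under H0): p = 0.083333.
Step 5: alpha = 0.05. fail to reject H0.

tau_b = 0.8000 (C=9, D=1), p = 0.083333, fail to reject H0.


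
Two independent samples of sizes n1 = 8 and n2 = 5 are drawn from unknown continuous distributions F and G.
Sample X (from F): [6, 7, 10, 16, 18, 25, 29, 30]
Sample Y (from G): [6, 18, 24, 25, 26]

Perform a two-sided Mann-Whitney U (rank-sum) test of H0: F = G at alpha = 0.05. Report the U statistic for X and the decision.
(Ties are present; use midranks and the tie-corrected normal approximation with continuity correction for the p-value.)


Step 1: Combine and sort all 13 observations; assign midranks.
sorted (value, group): (6,X), (6,Y), (7,X), (10,X), (16,X), (18,X), (18,Y), (24,Y), (25,X), (25,Y), (26,Y), (29,X), (30,X)
ranks: 6->1.5, 6->1.5, 7->3, 10->4, 16->5, 18->6.5, 18->6.5, 24->8, 25->9.5, 25->9.5, 26->11, 29->12, 30->13
Step 2: Rank sum for X: R1 = 1.5 + 3 + 4 + 5 + 6.5 + 9.5 + 12 + 13 = 54.5.
Step 3: U_X = R1 - n1(n1+1)/2 = 54.5 - 8*9/2 = 54.5 - 36 = 18.5.
       U_Y = n1*n2 - U_X = 40 - 18.5 = 21.5.
Step 4: Ties are present, so use the tie-corrected normal approximation (with continuity correction) for the p-value.
Step 5: p-value = 0.883138; compare to alpha = 0.05. fail to reject H0.

U_X = 18.5, p = 0.883138, fail to reject H0 at alpha = 0.05.


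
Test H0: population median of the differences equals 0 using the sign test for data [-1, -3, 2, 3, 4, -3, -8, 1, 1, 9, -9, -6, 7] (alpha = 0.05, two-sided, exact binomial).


Step 1: Discard zero differences. Original n = 13; n_eff = number of nonzero differences = 13.
Nonzero differences (with sign): -1, -3, +2, +3, +4, -3, -8, +1, +1, +9, -9, -6, +7
Step 2: Count signs: positive = 7, negative = 6.
Step 3: Under H0: P(positive) = 0.5, so the number of positives S ~ Bin(13, 0.5).
Step 4: Two-sided exact p-value = sum of Bin(13,0.5) probabilities at or below the observed probability = 1.000000.
Step 5: alpha = 0.05. fail to reject H0.

n_eff = 13, pos = 7, neg = 6, p = 1.000000, fail to reject H0.


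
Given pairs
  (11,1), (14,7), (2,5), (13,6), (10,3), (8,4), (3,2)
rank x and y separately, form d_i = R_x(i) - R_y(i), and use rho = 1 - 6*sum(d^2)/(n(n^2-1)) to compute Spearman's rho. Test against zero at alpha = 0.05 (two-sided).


Step 1: Rank x and y separately (midranks; no ties here).
rank(x): 11->5, 14->7, 2->1, 13->6, 10->4, 8->3, 3->2
rank(y): 1->1, 7->7, 5->5, 6->6, 3->3, 4->4, 2->2
Step 2: d_i = R_x(i) - R_y(i); compute d_i^2.
  (5-1)^2=16, (7-7)^2=0, (1-5)^2=16, (6-6)^2=0, (4-3)^2=1, (3-4)^2=1, (2-2)^2=0
sum(d^2) = 34.
Step 3: rho = 1 - 6*34 / (7*(7^2 - 1)) = 1 - 204/336 = 0.392857.
Step 4: Under H0, t = rho * sqrt((n-2)/(1-rho^2)) = 0.9553 ~ t(5).
Step 5: Two-sided p-value from the t-distribution with 5 df = 0.383317.
Step 6: alpha = 0.05. fail to reject H0.

rho = 0.3929, p = 0.383317, fail to reject H0 at alpha = 0.05.


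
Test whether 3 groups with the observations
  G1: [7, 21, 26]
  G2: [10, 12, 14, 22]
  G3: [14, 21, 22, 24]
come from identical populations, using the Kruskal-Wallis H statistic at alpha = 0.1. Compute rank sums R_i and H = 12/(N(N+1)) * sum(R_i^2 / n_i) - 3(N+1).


Step 1: Combine all N = 11 observations and assign midranks.
sorted (value, group, rank): (7,G1,1), (10,G2,2), (12,G2,3), (14,G2,4.5), (14,G3,4.5), (21,G1,6.5), (21,G3,6.5), (22,G2,8.5), (22,G3,8.5), (24,G3,10), (26,G1,11)
Step 2: Sum ranks within each group.
R_1 = 18.5 (n_1 = 3)
R_2 = 18 (n_2 = 4)
R_3 = 29.5 (n_3 = 4)
Step 3: H = 12/(N(N+1)) * sum(R_i^2/n_i) - 3(N+1)
     = 12/(11*12) * (18.5^2/3 + 18^2/4 + 29.5^2/4) - 3*12
     = 0.090909 * 412.646 - 36
     = 1.513258.
Step 4: Ties present; correction factor C = 1 - 18/(11^3 - 11) = 0.986364. Corrected H = 1.513258 / 0.986364 = 1.534178.
Step 5: Under H0, H ~ chi^2(2); p-value = 0.464363.
Step 6: alpha = 0.1. fail to reject H0.

H = 1.5342, df = 2, p = 0.464363, fail to reject H0.


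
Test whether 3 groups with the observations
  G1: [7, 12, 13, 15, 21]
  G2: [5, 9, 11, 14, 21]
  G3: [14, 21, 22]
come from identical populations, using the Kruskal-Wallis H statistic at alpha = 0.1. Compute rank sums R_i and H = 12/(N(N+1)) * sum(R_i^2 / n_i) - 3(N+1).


Step 1: Combine all N = 13 observations and assign midranks.
sorted (value, group, rank): (5,G2,1), (7,G1,2), (9,G2,3), (11,G2,4), (12,G1,5), (13,G1,6), (14,G2,7.5), (14,G3,7.5), (15,G1,9), (21,G1,11), (21,G2,11), (21,G3,11), (22,G3,13)
Step 2: Sum ranks within each group.
R_1 = 33 (n_1 = 5)
R_2 = 26.5 (n_2 = 5)
R_3 = 31.5 (n_3 = 3)
Step 3: H = 12/(N(N+1)) * sum(R_i^2/n_i) - 3(N+1)
     = 12/(13*14) * (33^2/5 + 26.5^2/5 + 31.5^2/3) - 3*14
     = 0.065934 * 689 - 42
     = 3.428571.
Step 4: Ties present; correction factor C = 1 - 30/(13^3 - 13) = 0.986264. Corrected H = 3.428571 / 0.986264 = 3.476323.
Step 5: Under H0, H ~ chi^2(2); p-value = 0.175843.
Step 6: alpha = 0.1. fail to reject H0.

H = 3.4763, df = 2, p = 0.175843, fail to reject H0.


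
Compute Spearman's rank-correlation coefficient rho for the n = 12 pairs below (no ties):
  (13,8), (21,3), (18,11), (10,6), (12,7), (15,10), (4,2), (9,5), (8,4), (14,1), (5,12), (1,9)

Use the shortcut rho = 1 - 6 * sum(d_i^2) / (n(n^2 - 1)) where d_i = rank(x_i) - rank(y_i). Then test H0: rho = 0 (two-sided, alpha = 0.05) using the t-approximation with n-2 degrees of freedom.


Step 1: Rank x and y separately (midranks; no ties here).
rank(x): 13->8, 21->12, 18->11, 10->6, 12->7, 15->10, 4->2, 9->5, 8->4, 14->9, 5->3, 1->1
rank(y): 8->8, 3->3, 11->11, 6->6, 7->7, 10->10, 2->2, 5->5, 4->4, 1->1, 12->12, 9->9
Step 2: d_i = R_x(i) - R_y(i); compute d_i^2.
  (8-8)^2=0, (12-3)^2=81, (11-11)^2=0, (6-6)^2=0, (7-7)^2=0, (10-10)^2=0, (2-2)^2=0, (5-5)^2=0, (4-4)^2=0, (9-1)^2=64, (3-12)^2=81, (1-9)^2=64
sum(d^2) = 290.
Step 3: rho = 1 - 6*290 / (12*(12^2 - 1)) = 1 - 1740/1716 = -0.013986.
Step 4: Under H0, t = rho * sqrt((n-2)/(1-rho^2)) = -0.0442 ~ t(10).
Step 5: Two-sided p-value from the t-distribution with 10 df = 0.965590.
Step 6: alpha = 0.05. fail to reject H0.

rho = -0.0140, p = 0.965590, fail to reject H0 at alpha = 0.05.


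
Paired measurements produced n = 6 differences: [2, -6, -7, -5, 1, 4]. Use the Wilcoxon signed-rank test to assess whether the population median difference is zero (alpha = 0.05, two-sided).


Step 1: Drop any zero differences (none here) and take |d_i|.
|d| = [2, 6, 7, 5, 1, 4]
Step 2: Midrank |d_i| (ties get averaged ranks).
ranks: |2|->2, |6|->5, |7|->6, |5|->4, |1|->1, |4|->3
Step 3: Attach original signs; sum ranks with positive sign and with negative sign.
W+ = 2 + 1 + 3 = 6
W- = 5 + 6 + 4 = 15
(Check: W+ + W- = 21 should equal n(n+1)/2 = 21.)
Step 4: Test statistic W = min(W+, W-) = 6.
Step 5: No ties, so the exact null distribution over the 2^6 = 64 sign assignments gives the two-sided p-value = 0.437500.
Step 6: alpha = 0.05. fail to reject H0.

W+ = 6, W- = 15, W = min = 6, p = 0.437500, fail to reject H0.


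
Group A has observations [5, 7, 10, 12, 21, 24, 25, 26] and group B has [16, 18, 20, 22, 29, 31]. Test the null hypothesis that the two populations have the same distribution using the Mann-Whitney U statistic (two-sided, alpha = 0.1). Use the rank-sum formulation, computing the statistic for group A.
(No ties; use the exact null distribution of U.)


Step 1: Combine and sort all 14 observations; assign midranks.
sorted (value, group): (5,X), (7,X), (10,X), (12,X), (16,Y), (18,Y), (20,Y), (21,X), (22,Y), (24,X), (25,X), (26,X), (29,Y), (31,Y)
ranks: 5->1, 7->2, 10->3, 12->4, 16->5, 18->6, 20->7, 21->8, 22->9, 24->10, 25->11, 26->12, 29->13, 31->14
Step 2: Rank sum for X: R1 = 1 + 2 + 3 + 4 + 8 + 10 + 11 + 12 = 51.
Step 3: U_X = R1 - n1(n1+1)/2 = 51 - 8*9/2 = 51 - 36 = 15.
       U_Y = n1*n2 - U_X = 48 - 15 = 33.
Step 4: No ties, so the exact null distribution of U (based on enumerating the C(14,8) = 3003 equally likely rank assignments) gives the two-sided p-value.
Step 5: p-value = 0.282384; compare to alpha = 0.1. fail to reject H0.

U_X = 15, p = 0.282384, fail to reject H0 at alpha = 0.1.


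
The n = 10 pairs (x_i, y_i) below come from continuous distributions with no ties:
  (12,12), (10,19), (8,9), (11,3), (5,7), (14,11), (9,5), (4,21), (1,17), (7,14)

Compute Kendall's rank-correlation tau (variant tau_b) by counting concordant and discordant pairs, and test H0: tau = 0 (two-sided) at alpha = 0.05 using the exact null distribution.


Step 1: Enumerate the 45 unordered pairs (i,j) with i<j and classify each by sign(x_j-x_i) * sign(y_j-y_i).
  (1,2):dx=-2,dy=+7->D; (1,3):dx=-4,dy=-3->C; (1,4):dx=-1,dy=-9->C; (1,5):dx=-7,dy=-5->C
  (1,6):dx=+2,dy=-1->D; (1,7):dx=-3,dy=-7->C; (1,8):dx=-8,dy=+9->D; (1,9):dx=-11,dy=+5->D
  (1,10):dx=-5,dy=+2->D; (2,3):dx=-2,dy=-10->C; (2,4):dx=+1,dy=-16->D; (2,5):dx=-5,dy=-12->C
  (2,6):dx=+4,dy=-8->D; (2,7):dx=-1,dy=-14->C; (2,8):dx=-6,dy=+2->D; (2,9):dx=-9,dy=-2->C
  (2,10):dx=-3,dy=-5->C; (3,4):dx=+3,dy=-6->D; (3,5):dx=-3,dy=-2->C; (3,6):dx=+6,dy=+2->C
  (3,7):dx=+1,dy=-4->D; (3,8):dx=-4,dy=+12->D; (3,9):dx=-7,dy=+8->D; (3,10):dx=-1,dy=+5->D
  (4,5):dx=-6,dy=+4->D; (4,6):dx=+3,dy=+8->C; (4,7):dx=-2,dy=+2->D; (4,8):dx=-7,dy=+18->D
  (4,9):dx=-10,dy=+14->D; (4,10):dx=-4,dy=+11->D; (5,6):dx=+9,dy=+4->C; (5,7):dx=+4,dy=-2->D
  (5,8):dx=-1,dy=+14->D; (5,9):dx=-4,dy=+10->D; (5,10):dx=+2,dy=+7->C; (6,7):dx=-5,dy=-6->C
  (6,8):dx=-10,dy=+10->D; (6,9):dx=-13,dy=+6->D; (6,10):dx=-7,dy=+3->D; (7,8):dx=-5,dy=+16->D
  (7,9):dx=-8,dy=+12->D; (7,10):dx=-2,dy=+9->D; (8,9):dx=-3,dy=-4->C; (8,10):dx=+3,dy=-7->D
  (9,10):dx=+6,dy=-3->D
Step 2: C = 16, D = 29, total pairs = 45.
Step 3: tau = (C - D)/(n(n-1)/2) = (16 - 29)/45 = -0.288889.
Step 4: Exact two-sided p-value (enumerate n! = 3628800 permutations of y under H0): p = 0.291248.
Step 5: alpha = 0.05. fail to reject H0.

tau_b = -0.2889 (C=16, D=29), p = 0.291248, fail to reject H0.


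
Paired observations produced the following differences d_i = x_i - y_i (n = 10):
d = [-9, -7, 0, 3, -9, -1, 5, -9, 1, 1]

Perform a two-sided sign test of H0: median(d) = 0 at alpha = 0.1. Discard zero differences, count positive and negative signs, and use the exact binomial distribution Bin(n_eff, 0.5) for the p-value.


Step 1: Discard zero differences. Original n = 10; n_eff = number of nonzero differences = 9.
Nonzero differences (with sign): -9, -7, +3, -9, -1, +5, -9, +1, +1
Step 2: Count signs: positive = 4, negative = 5.
Step 3: Under H0: P(positive) = 0.5, so the number of positives S ~ Bin(9, 0.5).
Step 4: Two-sided exact p-value = sum of Bin(9,0.5) probabilities at or below the observed probability = 1.000000.
Step 5: alpha = 0.1. fail to reject H0.

n_eff = 9, pos = 4, neg = 5, p = 1.000000, fail to reject H0.


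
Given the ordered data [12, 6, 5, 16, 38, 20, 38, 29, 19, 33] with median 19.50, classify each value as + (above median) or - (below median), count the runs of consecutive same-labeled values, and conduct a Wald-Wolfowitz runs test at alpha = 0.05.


Step 1: Compute median = 19.50; label A = above, B = below.
Labels in order: BBBBAAAABA  (n_A = 5, n_B = 5)
Step 2: Count runs R = 4.
Step 3: Under H0 (random ordering), E[R] = 2*n_A*n_B/(n_A+n_B) + 1 = 2*5*5/10 + 1 = 6.0000.
        Var[R] = 2*n_A*n_B*(2*n_A*n_B - n_A - n_B) / ((n_A+n_B)^2 * (n_A+n_B-1)) = 2000/900 = 2.2222.
        SD[R] = 1.4907.
Step 4: Continuity-corrected z = (R + 0.5 - E[R]) / SD[R] = (4 + 0.5 - 6.0000) / 1.4907 = -1.0062.
Step 5: Two-sided p-value via normal approximation = 2*(1 - Phi(|z|)) = 0.314305.
Step 6: alpha = 0.05. fail to reject H0.

R = 4, z = -1.0062, p = 0.314305, fail to reject H0.


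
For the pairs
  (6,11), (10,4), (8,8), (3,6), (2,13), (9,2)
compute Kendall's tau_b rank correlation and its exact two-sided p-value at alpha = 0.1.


Step 1: Enumerate the 15 unordered pairs (i,j) with i<j and classify each by sign(x_j-x_i) * sign(y_j-y_i).
  (1,2):dx=+4,dy=-7->D; (1,3):dx=+2,dy=-3->D; (1,4):dx=-3,dy=-5->C; (1,5):dx=-4,dy=+2->D
  (1,6):dx=+3,dy=-9->D; (2,3):dx=-2,dy=+4->D; (2,4):dx=-7,dy=+2->D; (2,5):dx=-8,dy=+9->D
  (2,6):dx=-1,dy=-2->C; (3,4):dx=-5,dy=-2->C; (3,5):dx=-6,dy=+5->D; (3,6):dx=+1,dy=-6->D
  (4,5):dx=-1,dy=+7->D; (4,6):dx=+6,dy=-4->D; (5,6):dx=+7,dy=-11->D
Step 2: C = 3, D = 12, total pairs = 15.
Step 3: tau = (C - D)/(n(n-1)/2) = (3 - 12)/15 = -0.600000.
Step 4: Exact two-sided p-value (enumerate n! = 720 permutations of y under H0): p = 0.136111.
Step 5: alpha = 0.1. fail to reject H0.

tau_b = -0.6000 (C=3, D=12), p = 0.136111, fail to reject H0.


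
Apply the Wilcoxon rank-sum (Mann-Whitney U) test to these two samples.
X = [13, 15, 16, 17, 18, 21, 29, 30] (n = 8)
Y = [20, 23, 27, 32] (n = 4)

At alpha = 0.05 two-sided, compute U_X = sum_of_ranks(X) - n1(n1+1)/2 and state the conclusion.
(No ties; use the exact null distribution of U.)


Step 1: Combine and sort all 12 observations; assign midranks.
sorted (value, group): (13,X), (15,X), (16,X), (17,X), (18,X), (20,Y), (21,X), (23,Y), (27,Y), (29,X), (30,X), (32,Y)
ranks: 13->1, 15->2, 16->3, 17->4, 18->5, 20->6, 21->7, 23->8, 27->9, 29->10, 30->11, 32->12
Step 2: Rank sum for X: R1 = 1 + 2 + 3 + 4 + 5 + 7 + 10 + 11 = 43.
Step 3: U_X = R1 - n1(n1+1)/2 = 43 - 8*9/2 = 43 - 36 = 7.
       U_Y = n1*n2 - U_X = 32 - 7 = 25.
Step 4: No ties, so the exact null distribution of U (based on enumerating the C(12,8) = 495 equally likely rank assignments) gives the two-sided p-value.
Step 5: p-value = 0.153535; compare to alpha = 0.05. fail to reject H0.

U_X = 7, p = 0.153535, fail to reject H0 at alpha = 0.05.


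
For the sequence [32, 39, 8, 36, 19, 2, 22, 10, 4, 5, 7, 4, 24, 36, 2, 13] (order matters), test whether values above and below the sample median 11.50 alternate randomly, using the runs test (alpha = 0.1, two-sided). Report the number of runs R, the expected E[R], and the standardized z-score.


Step 1: Compute median = 11.50; label A = above, B = below.
Labels in order: AABAABABBBBBAABA  (n_A = 8, n_B = 8)
Step 2: Count runs R = 9.
Step 3: Under H0 (random ordering), E[R] = 2*n_A*n_B/(n_A+n_B) + 1 = 2*8*8/16 + 1 = 9.0000.
        Var[R] = 2*n_A*n_B*(2*n_A*n_B - n_A - n_B) / ((n_A+n_B)^2 * (n_A+n_B-1)) = 14336/3840 = 3.7333.
        SD[R] = 1.9322.
Step 4: R = E[R], so z = 0 with no continuity correction.
Step 5: Two-sided p-value via normal approximation = 2*(1 - Phi(|z|)) = 1.000000.
Step 6: alpha = 0.1. fail to reject H0.

R = 9, z = 0.0000, p = 1.000000, fail to reject H0.


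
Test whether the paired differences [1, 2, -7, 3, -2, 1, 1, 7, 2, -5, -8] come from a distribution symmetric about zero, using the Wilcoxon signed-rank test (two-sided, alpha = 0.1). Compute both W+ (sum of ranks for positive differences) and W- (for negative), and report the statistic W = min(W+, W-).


Step 1: Drop any zero differences (none here) and take |d_i|.
|d| = [1, 2, 7, 3, 2, 1, 1, 7, 2, 5, 8]
Step 2: Midrank |d_i| (ties get averaged ranks).
ranks: |1|->2, |2|->5, |7|->9.5, |3|->7, |2|->5, |1|->2, |1|->2, |7|->9.5, |2|->5, |5|->8, |8|->11
Step 3: Attach original signs; sum ranks with positive sign and with negative sign.
W+ = 2 + 5 + 7 + 2 + 2 + 9.5 + 5 = 32.5
W- = 9.5 + 5 + 8 + 11 = 33.5
(Check: W+ + W- = 66 should equal n(n+1)/2 = 66.)
Step 4: Test statistic W = min(W+, W-) = 32.5.
Step 5: Ties in |d|, so use the tie-corrected normal approximation.
        E[W] = n(n+1)/4 = 11*12/4 = 33.
        Tie groups: |d|=1 (t=3), |d|=2 (t=3), |d|=7 (t=2); sum(t^3 - t) = 54.
        Var[W] = n(n+1)(2n+1)/24 - sum(t^3-t)/48 = 3036/24 - 54/48 = 125.375.
        z = (W - E[W]) / sqrt(Var[W]) = (32.5 - 33) / 11.1971 = -0.0447.
        Two-sided p = 2*Phi(z) = 0.964383.
Step 6: alpha = 0.1. fail to reject H0.

W+ = 32.5, W- = 33.5, W = min = 32.5, p = 0.964383, fail to reject H0.


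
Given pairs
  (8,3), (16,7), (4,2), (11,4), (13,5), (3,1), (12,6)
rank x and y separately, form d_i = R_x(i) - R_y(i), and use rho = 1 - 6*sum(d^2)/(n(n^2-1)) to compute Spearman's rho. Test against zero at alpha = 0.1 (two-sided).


Step 1: Rank x and y separately (midranks; no ties here).
rank(x): 8->3, 16->7, 4->2, 11->4, 13->6, 3->1, 12->5
rank(y): 3->3, 7->7, 2->2, 4->4, 5->5, 1->1, 6->6
Step 2: d_i = R_x(i) - R_y(i); compute d_i^2.
  (3-3)^2=0, (7-7)^2=0, (2-2)^2=0, (4-4)^2=0, (6-5)^2=1, (1-1)^2=0, (5-6)^2=1
sum(d^2) = 2.
Step 3: rho = 1 - 6*2 / (7*(7^2 - 1)) = 1 - 12/336 = 0.964286.
Step 4: Under H0, t = rho * sqrt((n-2)/(1-rho^2)) = 8.1408 ~ t(5).
Step 5: Two-sided p-value from the t-distribution with 5 df = 0.000454.
Step 6: alpha = 0.1. reject H0.

rho = 0.9643, p = 0.000454, reject H0 at alpha = 0.1.


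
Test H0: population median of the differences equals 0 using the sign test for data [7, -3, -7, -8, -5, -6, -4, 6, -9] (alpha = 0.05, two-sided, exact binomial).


Step 1: Discard zero differences. Original n = 9; n_eff = number of nonzero differences = 9.
Nonzero differences (with sign): +7, -3, -7, -8, -5, -6, -4, +6, -9
Step 2: Count signs: positive = 2, negative = 7.
Step 3: Under H0: P(positive) = 0.5, so the number of positives S ~ Bin(9, 0.5).
Step 4: Two-sided exact p-value = sum of Bin(9,0.5) probabilities at or below the observed probability = 0.179688.
Step 5: alpha = 0.05. fail to reject H0.

n_eff = 9, pos = 2, neg = 7, p = 0.179688, fail to reject H0.


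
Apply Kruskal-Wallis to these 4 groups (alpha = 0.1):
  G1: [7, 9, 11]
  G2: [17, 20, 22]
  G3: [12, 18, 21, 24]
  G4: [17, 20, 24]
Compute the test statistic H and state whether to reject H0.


Step 1: Combine all N = 13 observations and assign midranks.
sorted (value, group, rank): (7,G1,1), (9,G1,2), (11,G1,3), (12,G3,4), (17,G2,5.5), (17,G4,5.5), (18,G3,7), (20,G2,8.5), (20,G4,8.5), (21,G3,10), (22,G2,11), (24,G3,12.5), (24,G4,12.5)
Step 2: Sum ranks within each group.
R_1 = 6 (n_1 = 3)
R_2 = 25 (n_2 = 3)
R_3 = 33.5 (n_3 = 4)
R_4 = 26.5 (n_4 = 3)
Step 3: H = 12/(N(N+1)) * sum(R_i^2/n_i) - 3(N+1)
     = 12/(13*14) * (6^2/3 + 25^2/3 + 33.5^2/4 + 26.5^2/3) - 3*14
     = 0.065934 * 734.979 - 42
     = 6.460165.
Step 4: Ties present; correction factor C = 1 - 18/(13^3 - 13) = 0.991758. Corrected H = 6.460165 / 0.991758 = 6.513850.
Step 5: Under H0, H ~ chi^2(3); p-value = 0.089118.
Step 6: alpha = 0.1. reject H0.

H = 6.5139, df = 3, p = 0.089118, reject H0.


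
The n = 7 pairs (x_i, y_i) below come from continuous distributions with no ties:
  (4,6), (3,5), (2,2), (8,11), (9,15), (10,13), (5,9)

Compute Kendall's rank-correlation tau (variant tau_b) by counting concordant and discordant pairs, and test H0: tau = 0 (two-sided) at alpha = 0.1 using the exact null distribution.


Step 1: Enumerate the 21 unordered pairs (i,j) with i<j and classify each by sign(x_j-x_i) * sign(y_j-y_i).
  (1,2):dx=-1,dy=-1->C; (1,3):dx=-2,dy=-4->C; (1,4):dx=+4,dy=+5->C; (1,5):dx=+5,dy=+9->C
  (1,6):dx=+6,dy=+7->C; (1,7):dx=+1,dy=+3->C; (2,3):dx=-1,dy=-3->C; (2,4):dx=+5,dy=+6->C
  (2,5):dx=+6,dy=+10->C; (2,6):dx=+7,dy=+8->C; (2,7):dx=+2,dy=+4->C; (3,4):dx=+6,dy=+9->C
  (3,5):dx=+7,dy=+13->C; (3,6):dx=+8,dy=+11->C; (3,7):dx=+3,dy=+7->C; (4,5):dx=+1,dy=+4->C
  (4,6):dx=+2,dy=+2->C; (4,7):dx=-3,dy=-2->C; (5,6):dx=+1,dy=-2->D; (5,7):dx=-4,dy=-6->C
  (6,7):dx=-5,dy=-4->C
Step 2: C = 20, D = 1, total pairs = 21.
Step 3: tau = (C - D)/(n(n-1)/2) = (20 - 1)/21 = 0.904762.
Step 4: Exact two-sided p-value (enumerate n! = 5040 permutations of y under H0): p = 0.002778.
Step 5: alpha = 0.1. reject H0.

tau_b = 0.9048 (C=20, D=1), p = 0.002778, reject H0.


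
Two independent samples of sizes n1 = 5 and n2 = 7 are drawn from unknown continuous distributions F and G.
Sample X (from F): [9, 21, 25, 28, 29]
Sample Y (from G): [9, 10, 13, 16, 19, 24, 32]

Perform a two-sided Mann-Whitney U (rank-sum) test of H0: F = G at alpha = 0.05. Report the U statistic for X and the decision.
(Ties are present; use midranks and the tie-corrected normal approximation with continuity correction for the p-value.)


Step 1: Combine and sort all 12 observations; assign midranks.
sorted (value, group): (9,X), (9,Y), (10,Y), (13,Y), (16,Y), (19,Y), (21,X), (24,Y), (25,X), (28,X), (29,X), (32,Y)
ranks: 9->1.5, 9->1.5, 10->3, 13->4, 16->5, 19->6, 21->7, 24->8, 25->9, 28->10, 29->11, 32->12
Step 2: Rank sum for X: R1 = 1.5 + 7 + 9 + 10 + 11 = 38.5.
Step 3: U_X = R1 - n1(n1+1)/2 = 38.5 - 5*6/2 = 38.5 - 15 = 23.5.
       U_Y = n1*n2 - U_X = 35 - 23.5 = 11.5.
Step 4: Ties are present, so use the tie-corrected normal approximation (with continuity correction) for the p-value.
Step 5: p-value = 0.370914; compare to alpha = 0.05. fail to reject H0.

U_X = 23.5, p = 0.370914, fail to reject H0 at alpha = 0.05.


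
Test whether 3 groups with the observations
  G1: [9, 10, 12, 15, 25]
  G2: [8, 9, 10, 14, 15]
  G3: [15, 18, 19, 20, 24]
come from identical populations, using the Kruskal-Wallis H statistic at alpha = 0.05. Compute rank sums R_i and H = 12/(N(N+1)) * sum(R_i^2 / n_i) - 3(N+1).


Step 1: Combine all N = 15 observations and assign midranks.
sorted (value, group, rank): (8,G2,1), (9,G1,2.5), (9,G2,2.5), (10,G1,4.5), (10,G2,4.5), (12,G1,6), (14,G2,7), (15,G1,9), (15,G2,9), (15,G3,9), (18,G3,11), (19,G3,12), (20,G3,13), (24,G3,14), (25,G1,15)
Step 2: Sum ranks within each group.
R_1 = 37 (n_1 = 5)
R_2 = 24 (n_2 = 5)
R_3 = 59 (n_3 = 5)
Step 3: H = 12/(N(N+1)) * sum(R_i^2/n_i) - 3(N+1)
     = 12/(15*16) * (37^2/5 + 24^2/5 + 59^2/5) - 3*16
     = 0.050000 * 1085.2 - 48
     = 6.260000.
Step 4: Ties present; correction factor C = 1 - 36/(15^3 - 15) = 0.989286. Corrected H = 6.260000 / 0.989286 = 6.327798.
Step 5: Under H0, H ~ chi^2(2); p-value = 0.042261.
Step 6: alpha = 0.05. reject H0.

H = 6.3278, df = 2, p = 0.042261, reject H0.


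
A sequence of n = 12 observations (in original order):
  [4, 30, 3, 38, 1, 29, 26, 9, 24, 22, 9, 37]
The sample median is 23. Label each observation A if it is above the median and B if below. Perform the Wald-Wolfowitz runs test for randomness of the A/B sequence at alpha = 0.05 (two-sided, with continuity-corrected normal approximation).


Step 1: Compute median = 23; label A = above, B = below.
Labels in order: BABABAABABBA  (n_A = 6, n_B = 6)
Step 2: Count runs R = 10.
Step 3: Under H0 (random ordering), E[R] = 2*n_A*n_B/(n_A+n_B) + 1 = 2*6*6/12 + 1 = 7.0000.
        Var[R] = 2*n_A*n_B*(2*n_A*n_B - n_A - n_B) / ((n_A+n_B)^2 * (n_A+n_B-1)) = 4320/1584 = 2.7273.
        SD[R] = 1.6514.
Step 4: Continuity-corrected z = (R - 0.5 - E[R]) / SD[R] = (10 - 0.5 - 7.0000) / 1.6514 = 1.5138.
Step 5: Two-sided p-value via normal approximation = 2*(1 - Phi(|z|)) = 0.130070.
Step 6: alpha = 0.05. fail to reject H0.

R = 10, z = 1.5138, p = 0.130070, fail to reject H0.


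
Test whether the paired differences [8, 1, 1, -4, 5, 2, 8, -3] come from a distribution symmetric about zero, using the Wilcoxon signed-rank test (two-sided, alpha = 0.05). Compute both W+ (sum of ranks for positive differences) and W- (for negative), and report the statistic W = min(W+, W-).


Step 1: Drop any zero differences (none here) and take |d_i|.
|d| = [8, 1, 1, 4, 5, 2, 8, 3]
Step 2: Midrank |d_i| (ties get averaged ranks).
ranks: |8|->7.5, |1|->1.5, |1|->1.5, |4|->5, |5|->6, |2|->3, |8|->7.5, |3|->4
Step 3: Attach original signs; sum ranks with positive sign and with negative sign.
W+ = 7.5 + 1.5 + 1.5 + 6 + 3 + 7.5 = 27
W- = 5 + 4 = 9
(Check: W+ + W- = 36 should equal n(n+1)/2 = 36.)
Step 4: Test statistic W = min(W+, W-) = 9.
Step 5: Ties in |d|, so use the tie-corrected normal approximation.
        E[W] = n(n+1)/4 = 8*9/4 = 18.
        Tie groups: |d|=1 (t=2), |d|=8 (t=2); sum(t^3 - t) = 12.
        Var[W] = n(n+1)(2n+1)/24 - sum(t^3-t)/48 = 1224/24 - 12/48 = 50.75.
        z = (W - E[W]) / sqrt(Var[W]) = (9 - 18) / 7.1239 = -1.2634.
        Two-sided p = 2*Phi(z) = 0.206463.
Step 6: alpha = 0.05. fail to reject H0.

W+ = 27, W- = 9, W = min = 9, p = 0.206463, fail to reject H0.


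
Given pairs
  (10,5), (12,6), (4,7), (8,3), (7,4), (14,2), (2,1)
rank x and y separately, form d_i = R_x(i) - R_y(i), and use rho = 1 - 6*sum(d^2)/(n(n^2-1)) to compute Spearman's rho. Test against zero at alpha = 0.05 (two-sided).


Step 1: Rank x and y separately (midranks; no ties here).
rank(x): 10->5, 12->6, 4->2, 8->4, 7->3, 14->7, 2->1
rank(y): 5->5, 6->6, 7->7, 3->3, 4->4, 2->2, 1->1
Step 2: d_i = R_x(i) - R_y(i); compute d_i^2.
  (5-5)^2=0, (6-6)^2=0, (2-7)^2=25, (4-3)^2=1, (3-4)^2=1, (7-2)^2=25, (1-1)^2=0
sum(d^2) = 52.
Step 3: rho = 1 - 6*52 / (7*(7^2 - 1)) = 1 - 312/336 = 0.071429.
Step 4: Under H0, t = rho * sqrt((n-2)/(1-rho^2)) = 0.1601 ~ t(5).
Step 5: Two-sided p-value from the t-distribution with 5 df = 0.879048.
Step 6: alpha = 0.05. fail to reject H0.

rho = 0.0714, p = 0.879048, fail to reject H0 at alpha = 0.05.


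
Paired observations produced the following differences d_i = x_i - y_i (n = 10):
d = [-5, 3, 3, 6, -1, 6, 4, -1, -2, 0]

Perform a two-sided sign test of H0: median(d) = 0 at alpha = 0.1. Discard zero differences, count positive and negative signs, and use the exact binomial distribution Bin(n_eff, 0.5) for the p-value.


Step 1: Discard zero differences. Original n = 10; n_eff = number of nonzero differences = 9.
Nonzero differences (with sign): -5, +3, +3, +6, -1, +6, +4, -1, -2
Step 2: Count signs: positive = 5, negative = 4.
Step 3: Under H0: P(positive) = 0.5, so the number of positives S ~ Bin(9, 0.5).
Step 4: Two-sided exact p-value = sum of Bin(9,0.5) probabilities at or below the observed probability = 1.000000.
Step 5: alpha = 0.1. fail to reject H0.

n_eff = 9, pos = 5, neg = 4, p = 1.000000, fail to reject H0.


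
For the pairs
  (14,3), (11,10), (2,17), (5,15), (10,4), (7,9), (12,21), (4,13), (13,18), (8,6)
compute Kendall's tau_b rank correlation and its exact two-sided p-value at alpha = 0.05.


Step 1: Enumerate the 45 unordered pairs (i,j) with i<j and classify each by sign(x_j-x_i) * sign(y_j-y_i).
  (1,2):dx=-3,dy=+7->D; (1,3):dx=-12,dy=+14->D; (1,4):dx=-9,dy=+12->D; (1,5):dx=-4,dy=+1->D
  (1,6):dx=-7,dy=+6->D; (1,7):dx=-2,dy=+18->D; (1,8):dx=-10,dy=+10->D; (1,9):dx=-1,dy=+15->D
  (1,10):dx=-6,dy=+3->D; (2,3):dx=-9,dy=+7->D; (2,4):dx=-6,dy=+5->D; (2,5):dx=-1,dy=-6->C
  (2,6):dx=-4,dy=-1->C; (2,7):dx=+1,dy=+11->C; (2,8):dx=-7,dy=+3->D; (2,9):dx=+2,dy=+8->C
  (2,10):dx=-3,dy=-4->C; (3,4):dx=+3,dy=-2->D; (3,5):dx=+8,dy=-13->D; (3,6):dx=+5,dy=-8->D
  (3,7):dx=+10,dy=+4->C; (3,8):dx=+2,dy=-4->D; (3,9):dx=+11,dy=+1->C; (3,10):dx=+6,dy=-11->D
  (4,5):dx=+5,dy=-11->D; (4,6):dx=+2,dy=-6->D; (4,7):dx=+7,dy=+6->C; (4,8):dx=-1,dy=-2->C
  (4,9):dx=+8,dy=+3->C; (4,10):dx=+3,dy=-9->D; (5,6):dx=-3,dy=+5->D; (5,7):dx=+2,dy=+17->C
  (5,8):dx=-6,dy=+9->D; (5,9):dx=+3,dy=+14->C; (5,10):dx=-2,dy=+2->D; (6,7):dx=+5,dy=+12->C
  (6,8):dx=-3,dy=+4->D; (6,9):dx=+6,dy=+9->C; (6,10):dx=+1,dy=-3->D; (7,8):dx=-8,dy=-8->C
  (7,9):dx=+1,dy=-3->D; (7,10):dx=-4,dy=-15->C; (8,9):dx=+9,dy=+5->C; (8,10):dx=+4,dy=-7->D
  (9,10):dx=-5,dy=-12->C
Step 2: C = 18, D = 27, total pairs = 45.
Step 3: tau = (C - D)/(n(n-1)/2) = (18 - 27)/45 = -0.200000.
Step 4: Exact two-sided p-value (enumerate n! = 3628800 permutations of y under H0): p = 0.484313.
Step 5: alpha = 0.05. fail to reject H0.

tau_b = -0.2000 (C=18, D=27), p = 0.484313, fail to reject H0.


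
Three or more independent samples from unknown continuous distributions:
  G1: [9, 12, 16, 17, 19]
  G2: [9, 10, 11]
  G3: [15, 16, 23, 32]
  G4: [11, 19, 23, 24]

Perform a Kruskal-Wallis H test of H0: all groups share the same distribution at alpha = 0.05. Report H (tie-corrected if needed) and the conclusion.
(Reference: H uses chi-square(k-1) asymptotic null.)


Step 1: Combine all N = 16 observations and assign midranks.
sorted (value, group, rank): (9,G1,1.5), (9,G2,1.5), (10,G2,3), (11,G2,4.5), (11,G4,4.5), (12,G1,6), (15,G3,7), (16,G1,8.5), (16,G3,8.5), (17,G1,10), (19,G1,11.5), (19,G4,11.5), (23,G3,13.5), (23,G4,13.5), (24,G4,15), (32,G3,16)
Step 2: Sum ranks within each group.
R_1 = 37.5 (n_1 = 5)
R_2 = 9 (n_2 = 3)
R_3 = 45 (n_3 = 4)
R_4 = 44.5 (n_4 = 4)
Step 3: H = 12/(N(N+1)) * sum(R_i^2/n_i) - 3(N+1)
     = 12/(16*17) * (37.5^2/5 + 9^2/3 + 45^2/4 + 44.5^2/4) - 3*17
     = 0.044118 * 1309.56 - 51
     = 6.774816.
Step 4: Ties present; correction factor C = 1 - 30/(16^3 - 16) = 0.992647. Corrected H = 6.774816 / 0.992647 = 6.825000.
Step 5: Under H0, H ~ chi^2(3); p-value = 0.077690.
Step 6: alpha = 0.05. fail to reject H0.

H = 6.8250, df = 3, p = 0.077690, fail to reject H0.


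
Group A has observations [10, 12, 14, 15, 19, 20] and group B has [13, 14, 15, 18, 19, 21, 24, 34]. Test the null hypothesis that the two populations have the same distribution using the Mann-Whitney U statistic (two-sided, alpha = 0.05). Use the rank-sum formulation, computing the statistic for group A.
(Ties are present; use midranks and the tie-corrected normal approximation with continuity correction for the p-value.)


Step 1: Combine and sort all 14 observations; assign midranks.
sorted (value, group): (10,X), (12,X), (13,Y), (14,X), (14,Y), (15,X), (15,Y), (18,Y), (19,X), (19,Y), (20,X), (21,Y), (24,Y), (34,Y)
ranks: 10->1, 12->2, 13->3, 14->4.5, 14->4.5, 15->6.5, 15->6.5, 18->8, 19->9.5, 19->9.5, 20->11, 21->12, 24->13, 34->14
Step 2: Rank sum for X: R1 = 1 + 2 + 4.5 + 6.5 + 9.5 + 11 = 34.5.
Step 3: U_X = R1 - n1(n1+1)/2 = 34.5 - 6*7/2 = 34.5 - 21 = 13.5.
       U_Y = n1*n2 - U_X = 48 - 13.5 = 34.5.
Step 4: Ties are present, so use the tie-corrected normal approximation (with continuity correction) for the p-value.
Step 5: p-value = 0.195227; compare to alpha = 0.05. fail to reject H0.

U_X = 13.5, p = 0.195227, fail to reject H0 at alpha = 0.05.


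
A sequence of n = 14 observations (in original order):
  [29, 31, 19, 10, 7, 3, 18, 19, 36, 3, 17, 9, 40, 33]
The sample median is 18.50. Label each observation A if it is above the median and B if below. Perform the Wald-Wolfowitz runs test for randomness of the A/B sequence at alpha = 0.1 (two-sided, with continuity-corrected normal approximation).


Step 1: Compute median = 18.50; label A = above, B = below.
Labels in order: AAABBBBAABBBAA  (n_A = 7, n_B = 7)
Step 2: Count runs R = 5.
Step 3: Under H0 (random ordering), E[R] = 2*n_A*n_B/(n_A+n_B) + 1 = 2*7*7/14 + 1 = 8.0000.
        Var[R] = 2*n_A*n_B*(2*n_A*n_B - n_A - n_B) / ((n_A+n_B)^2 * (n_A+n_B-1)) = 8232/2548 = 3.2308.
        SD[R] = 1.7974.
Step 4: Continuity-corrected z = (R + 0.5 - E[R]) / SD[R] = (5 + 0.5 - 8.0000) / 1.7974 = -1.3909.
Step 5: Two-sided p-value via normal approximation = 2*(1 - Phi(|z|)) = 0.164264.
Step 6: alpha = 0.1. fail to reject H0.

R = 5, z = -1.3909, p = 0.164264, fail to reject H0.


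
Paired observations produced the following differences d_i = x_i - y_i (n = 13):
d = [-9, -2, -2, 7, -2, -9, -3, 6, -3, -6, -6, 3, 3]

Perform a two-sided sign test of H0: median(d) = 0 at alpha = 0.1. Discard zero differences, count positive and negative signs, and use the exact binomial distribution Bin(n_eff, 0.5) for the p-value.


Step 1: Discard zero differences. Original n = 13; n_eff = number of nonzero differences = 13.
Nonzero differences (with sign): -9, -2, -2, +7, -2, -9, -3, +6, -3, -6, -6, +3, +3
Step 2: Count signs: positive = 4, negative = 9.
Step 3: Under H0: P(positive) = 0.5, so the number of positives S ~ Bin(13, 0.5).
Step 4: Two-sided exact p-value = sum of Bin(13,0.5) probabilities at or below the observed probability = 0.266846.
Step 5: alpha = 0.1. fail to reject H0.

n_eff = 13, pos = 4, neg = 9, p = 0.266846, fail to reject H0.


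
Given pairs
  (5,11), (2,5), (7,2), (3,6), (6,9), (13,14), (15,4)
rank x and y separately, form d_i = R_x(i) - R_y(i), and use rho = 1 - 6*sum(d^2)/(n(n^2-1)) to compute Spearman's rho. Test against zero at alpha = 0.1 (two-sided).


Step 1: Rank x and y separately (midranks; no ties here).
rank(x): 5->3, 2->1, 7->5, 3->2, 6->4, 13->6, 15->7
rank(y): 11->6, 5->3, 2->1, 6->4, 9->5, 14->7, 4->2
Step 2: d_i = R_x(i) - R_y(i); compute d_i^2.
  (3-6)^2=9, (1-3)^2=4, (5-1)^2=16, (2-4)^2=4, (4-5)^2=1, (6-7)^2=1, (7-2)^2=25
sum(d^2) = 60.
Step 3: rho = 1 - 6*60 / (7*(7^2 - 1)) = 1 - 360/336 = -0.071429.
Step 4: Under H0, t = rho * sqrt((n-2)/(1-rho^2)) = -0.1601 ~ t(5).
Step 5: Two-sided p-value from the t-distribution with 5 df = 0.879048.
Step 6: alpha = 0.1. fail to reject H0.

rho = -0.0714, p = 0.879048, fail to reject H0 at alpha = 0.1.


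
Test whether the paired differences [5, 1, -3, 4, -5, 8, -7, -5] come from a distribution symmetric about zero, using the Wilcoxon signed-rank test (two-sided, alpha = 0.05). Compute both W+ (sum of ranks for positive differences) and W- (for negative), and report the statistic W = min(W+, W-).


Step 1: Drop any zero differences (none here) and take |d_i|.
|d| = [5, 1, 3, 4, 5, 8, 7, 5]
Step 2: Midrank |d_i| (ties get averaged ranks).
ranks: |5|->5, |1|->1, |3|->2, |4|->3, |5|->5, |8|->8, |7|->7, |5|->5
Step 3: Attach original signs; sum ranks with positive sign and with negative sign.
W+ = 5 + 1 + 3 + 8 = 17
W- = 2 + 5 + 7 + 5 = 19
(Check: W+ + W- = 36 should equal n(n+1)/2 = 36.)
Step 4: Test statistic W = min(W+, W-) = 17.
Step 5: Ties in |d|, so use the tie-corrected normal approximation.
        E[W] = n(n+1)/4 = 8*9/4 = 18.
        Tie groups: |d|=5 (t=3); sum(t^3 - t) = 24.
        Var[W] = n(n+1)(2n+1)/24 - sum(t^3-t)/48 = 1224/24 - 24/48 = 50.5.
        z = (W - E[W]) / sqrt(Var[W]) = (17 - 18) / 7.1063 = -0.1407.
        Two-sided p = 2*Phi(z) = 0.888092.
Step 6: alpha = 0.05. fail to reject H0.

W+ = 17, W- = 19, W = min = 17, p = 0.888092, fail to reject H0.


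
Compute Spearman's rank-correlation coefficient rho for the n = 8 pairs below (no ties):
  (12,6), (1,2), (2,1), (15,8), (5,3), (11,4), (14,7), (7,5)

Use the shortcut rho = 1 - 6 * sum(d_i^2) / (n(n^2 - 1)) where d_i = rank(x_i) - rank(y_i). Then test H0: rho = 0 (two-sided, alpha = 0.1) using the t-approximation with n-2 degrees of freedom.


Step 1: Rank x and y separately (midranks; no ties here).
rank(x): 12->6, 1->1, 2->2, 15->8, 5->3, 11->5, 14->7, 7->4
rank(y): 6->6, 2->2, 1->1, 8->8, 3->3, 4->4, 7->7, 5->5
Step 2: d_i = R_x(i) - R_y(i); compute d_i^2.
  (6-6)^2=0, (1-2)^2=1, (2-1)^2=1, (8-8)^2=0, (3-3)^2=0, (5-4)^2=1, (7-7)^2=0, (4-5)^2=1
sum(d^2) = 4.
Step 3: rho = 1 - 6*4 / (8*(8^2 - 1)) = 1 - 24/504 = 0.952381.
Step 4: Under H0, t = rho * sqrt((n-2)/(1-rho^2)) = 7.6509 ~ t(6).
Step 5: Two-sided p-value from the t-distribution with 6 df = 0.000260.
Step 6: alpha = 0.1. reject H0.

rho = 0.9524, p = 0.000260, reject H0 at alpha = 0.1.


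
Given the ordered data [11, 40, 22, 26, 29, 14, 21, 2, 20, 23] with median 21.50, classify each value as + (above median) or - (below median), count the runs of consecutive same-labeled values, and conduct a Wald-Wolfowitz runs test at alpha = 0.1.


Step 1: Compute median = 21.50; label A = above, B = below.
Labels in order: BAAAABBBBA  (n_A = 5, n_B = 5)
Step 2: Count runs R = 4.
Step 3: Under H0 (random ordering), E[R] = 2*n_A*n_B/(n_A+n_B) + 1 = 2*5*5/10 + 1 = 6.0000.
        Var[R] = 2*n_A*n_B*(2*n_A*n_B - n_A - n_B) / ((n_A+n_B)^2 * (n_A+n_B-1)) = 2000/900 = 2.2222.
        SD[R] = 1.4907.
Step 4: Continuity-corrected z = (R + 0.5 - E[R]) / SD[R] = (4 + 0.5 - 6.0000) / 1.4907 = -1.0062.
Step 5: Two-sided p-value via normal approximation = 2*(1 - Phi(|z|)) = 0.314305.
Step 6: alpha = 0.1. fail to reject H0.

R = 4, z = -1.0062, p = 0.314305, fail to reject H0.


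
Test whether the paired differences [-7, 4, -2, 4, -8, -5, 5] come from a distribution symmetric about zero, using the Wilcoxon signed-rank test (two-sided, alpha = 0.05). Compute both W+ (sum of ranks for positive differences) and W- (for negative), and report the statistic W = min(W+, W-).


Step 1: Drop any zero differences (none here) and take |d_i|.
|d| = [7, 4, 2, 4, 8, 5, 5]
Step 2: Midrank |d_i| (ties get averaged ranks).
ranks: |7|->6, |4|->2.5, |2|->1, |4|->2.5, |8|->7, |5|->4.5, |5|->4.5
Step 3: Attach original signs; sum ranks with positive sign and with negative sign.
W+ = 2.5 + 2.5 + 4.5 = 9.5
W- = 6 + 1 + 7 + 4.5 = 18.5
(Check: W+ + W- = 28 should equal n(n+1)/2 = 28.)
Step 4: Test statistic W = min(W+, W-) = 9.5.
Step 5: Ties in |d|, so use the tie-corrected normal approximation.
        E[W] = n(n+1)/4 = 7*8/4 = 14.
        Tie groups: |d|=4 (t=2), |d|=5 (t=2); sum(t^3 - t) = 12.
        Var[W] = n(n+1)(2n+1)/24 - sum(t^3-t)/48 = 840/24 - 12/48 = 34.75.
        z = (W - E[W]) / sqrt(Var[W]) = (9.5 - 14) / 5.8949 = -0.7634.
        Two-sided p = 2*Phi(z) = 0.445243.
Step 6: alpha = 0.05. fail to reject H0.

W+ = 9.5, W- = 18.5, W = min = 9.5, p = 0.445243, fail to reject H0.


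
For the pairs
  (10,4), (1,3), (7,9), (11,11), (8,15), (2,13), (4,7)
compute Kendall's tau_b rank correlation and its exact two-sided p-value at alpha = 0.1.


Step 1: Enumerate the 21 unordered pairs (i,j) with i<j and classify each by sign(x_j-x_i) * sign(y_j-y_i).
  (1,2):dx=-9,dy=-1->C; (1,3):dx=-3,dy=+5->D; (1,4):dx=+1,dy=+7->C; (1,5):dx=-2,dy=+11->D
  (1,6):dx=-8,dy=+9->D; (1,7):dx=-6,dy=+3->D; (2,3):dx=+6,dy=+6->C; (2,4):dx=+10,dy=+8->C
  (2,5):dx=+7,dy=+12->C; (2,6):dx=+1,dy=+10->C; (2,7):dx=+3,dy=+4->C; (3,4):dx=+4,dy=+2->C
  (3,5):dx=+1,dy=+6->C; (3,6):dx=-5,dy=+4->D; (3,7):dx=-3,dy=-2->C; (4,5):dx=-3,dy=+4->D
  (4,6):dx=-9,dy=+2->D; (4,7):dx=-7,dy=-4->C; (5,6):dx=-6,dy=-2->C; (5,7):dx=-4,dy=-8->C
  (6,7):dx=+2,dy=-6->D
Step 2: C = 13, D = 8, total pairs = 21.
Step 3: tau = (C - D)/(n(n-1)/2) = (13 - 8)/21 = 0.238095.
Step 4: Exact two-sided p-value (enumerate n! = 5040 permutations of y under H0): p = 0.561905.
Step 5: alpha = 0.1. fail to reject H0.

tau_b = 0.2381 (C=13, D=8), p = 0.561905, fail to reject H0.


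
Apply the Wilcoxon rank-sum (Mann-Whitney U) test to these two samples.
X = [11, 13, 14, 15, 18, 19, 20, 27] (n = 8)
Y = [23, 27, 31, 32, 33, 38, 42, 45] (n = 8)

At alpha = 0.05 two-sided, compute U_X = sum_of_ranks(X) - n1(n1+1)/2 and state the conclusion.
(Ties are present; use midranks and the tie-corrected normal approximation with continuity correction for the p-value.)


Step 1: Combine and sort all 16 observations; assign midranks.
sorted (value, group): (11,X), (13,X), (14,X), (15,X), (18,X), (19,X), (20,X), (23,Y), (27,X), (27,Y), (31,Y), (32,Y), (33,Y), (38,Y), (42,Y), (45,Y)
ranks: 11->1, 13->2, 14->3, 15->4, 18->5, 19->6, 20->7, 23->8, 27->9.5, 27->9.5, 31->11, 32->12, 33->13, 38->14, 42->15, 45->16
Step 2: Rank sum for X: R1 = 1 + 2 + 3 + 4 + 5 + 6 + 7 + 9.5 = 37.5.
Step 3: U_X = R1 - n1(n1+1)/2 = 37.5 - 8*9/2 = 37.5 - 36 = 1.5.
       U_Y = n1*n2 - U_X = 64 - 1.5 = 62.5.
Step 4: Ties are present, so use the tie-corrected normal approximation (with continuity correction) for the p-value.
Step 5: p-value = 0.001616; compare to alpha = 0.05. reject H0.

U_X = 1.5, p = 0.001616, reject H0 at alpha = 0.05.
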